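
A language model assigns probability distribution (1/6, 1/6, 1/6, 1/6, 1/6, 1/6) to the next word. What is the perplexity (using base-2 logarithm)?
6.0000

Perplexity is 2^H (or exp(H) for natural log).

First, H = -Σ p log p = 2.5850 bits
Perplexity = 2^2.5850 = 6.0000

Interpretation: The model's uncertainty is equivalent to choosing uniformly among 6.0 options.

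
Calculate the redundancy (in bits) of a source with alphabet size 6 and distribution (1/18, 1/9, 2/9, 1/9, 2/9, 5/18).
0.1711 bits

Redundancy measures how far a source is from maximum entropy:
R = H_max - H(X)

Maximum entropy for 6 symbols: H_max = log_2(6) = 2.5850 bits
Actual entropy: H(X) = 2.4138 bits
Redundancy: R = 2.5850 - 2.4138 = 0.1711 bits

This redundancy represents potential for compression: the source could be compressed by 0.1711 bits per symbol.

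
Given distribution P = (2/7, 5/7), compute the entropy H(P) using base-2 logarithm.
0.8631 bits

Shannon entropy is H(X) = -Σ p(x) log p(x).

For P = (2/7, 5/7):
H = -2/7 × log_2(2/7) -5/7 × log_2(5/7)
H = 0.8631 bits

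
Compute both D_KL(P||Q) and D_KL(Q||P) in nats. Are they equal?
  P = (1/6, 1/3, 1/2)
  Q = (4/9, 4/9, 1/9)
D_KL(P||Q) = 0.4927, D_KL(Q||P) = 0.3967

KL divergence is not symmetric: D_KL(P||Q) ≠ D_KL(Q||P) in general.

D_KL(P||Q) = 0.4927 nats
D_KL(Q||P) = 0.3967 nats

No, they are not equal!

This asymmetry is why KL divergence is not a true distance metric.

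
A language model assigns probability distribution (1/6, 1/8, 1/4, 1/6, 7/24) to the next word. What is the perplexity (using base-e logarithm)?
4.7738

Perplexity is e^H (or exp(H) for natural log).

First, H = -Σ p log p = 1.5631 nats
Perplexity = e^1.5631 = 4.7738

Interpretation: The model's uncertainty is equivalent to choosing uniformly among 4.8 options.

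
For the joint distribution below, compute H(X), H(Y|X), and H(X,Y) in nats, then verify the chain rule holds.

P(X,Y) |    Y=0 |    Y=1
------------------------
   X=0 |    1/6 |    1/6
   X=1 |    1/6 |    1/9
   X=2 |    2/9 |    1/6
H(X,Y) = 1.7729, H(X) = 1.0893, H(Y|X) = 0.6836 (all in nats)

Chain rule: H(X,Y) = H(X) + H(Y|X)

Left side — joint entropy directly:
H(X,Y) = -Σ p(x,y) log p(x,y) = 1.7729 nats

Right side — compute H(Y|X) from the conditional distributions:
P(X) = (1/3, 5/18, 7/18), so H(X) = 1.0893 nats
H(Y|X) = Σ_x P(X=x) · H(Y|X=x):
  P(Y|X=0) = (1/2, 1/2), H(Y|X=0) = 0.6931, weight P(X=0) = 1/3
  P(Y|X=1) = (3/5, 2/5), H(Y|X=1) = 0.6730, weight P(X=1) = 5/18
  P(Y|X=2) = (4/7, 3/7), H(Y|X=2) = 0.6829, weight P(X=2) = 7/18
H(Y|X) = 0.6836 nats

H(X) + H(Y|X) = 1.0893 + 0.6836 = 1.7729 nats

Both sides equal 1.7729 nats. ✓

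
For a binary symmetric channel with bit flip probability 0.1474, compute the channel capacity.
0.3967 bits

For a binary symmetric channel (BSC) with error probability p:
Capacity C = 1 - H(p) bits per symbol

where H(p) = -p log₂(p) - (1-p) log₂(1-p) is the binary entropy function.

H(0.1474) = 0.6033 bits
C = 1 - 0.6033 = 0.3967 bits per symbol

This means we can reliably transmit up to 0.3967 bits of information per channel use.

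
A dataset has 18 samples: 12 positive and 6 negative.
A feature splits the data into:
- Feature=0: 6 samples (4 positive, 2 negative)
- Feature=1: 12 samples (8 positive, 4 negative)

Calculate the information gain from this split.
0.0000 bits

Information Gain = H(Y) - H(Y|Feature)

Before split:
P(positive) = 12/18 = 0.6667
H(Y) = 0.9183 bits

After split:
Feature=0: H = 0.9183 bits (weight = 6/18)
Feature=1: H = 0.9183 bits (weight = 12/18)
H(Y|Feature) = (6/18)×0.9183 + (12/18)×0.9183 = 0.9183 bits

Information Gain = 0.9183 - 0.9183 = 0.0000 bits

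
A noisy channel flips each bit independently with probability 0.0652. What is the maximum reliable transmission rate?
0.6522 bits

For a binary symmetric channel (BSC) with error probability p:
Capacity C = 1 - H(p) bits per symbol

where H(p) = -p log₂(p) - (1-p) log₂(1-p) is the binary entropy function.

H(0.0652) = 0.3478 bits
C = 1 - 0.3478 = 0.6522 bits per symbol

This means we can reliably transmit up to 0.6522 bits of information per channel use.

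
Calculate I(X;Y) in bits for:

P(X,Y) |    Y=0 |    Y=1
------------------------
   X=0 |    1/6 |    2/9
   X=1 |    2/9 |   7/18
0.0030 bits

Mutual information: I(X;Y) = H(X) + H(Y) - H(X,Y)

Marginals:
P(X) = (7/18, 11/18), H(X) = 0.9641 bits
P(Y) = (7/18, 11/18), H(Y) = 0.9641 bits

Joint entropy: H(X,Y) = 1.9251 bits

I(X;Y) = 0.9641 + 0.9641 - 1.9251 = 0.0030 bits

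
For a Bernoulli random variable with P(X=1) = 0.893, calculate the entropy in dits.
0.1477 dits

The binary entropy function is:
H(p) = -p log(p) - (1-p) log(1-p)

H(0.893) = -0.893 × log_10(0.893) - 0.107 × log_10(0.107)
H(0.893) = 0.1477 dits

Note: Binary entropy is maximized at p=0.5 (H=1 bit) and minimized at p=0 or p=1 (H=0).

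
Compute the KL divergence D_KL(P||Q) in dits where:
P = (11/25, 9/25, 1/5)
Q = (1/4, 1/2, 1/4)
0.0373 dits

KL divergence: D_KL(P||Q) = Σ p(x) log(p(x)/q(x))

Computing term by term:
  x=0: 11/25 × log_10[(11/25)/(1/4)] = 11/25 × 0.2455 = 0.1080
  x=1: 9/25 × log_10[(9/25)/(1/2)] = 9/25 × -0.1427 = -0.0514
  x=2: 1/5 × log_10[(1/5)/(1/4)] = 1/5 × -0.0969 = -0.0194

D_KL(P||Q) = 0.0373 dits

Note: KL divergence is always non-negative and equals 0 iff P = Q.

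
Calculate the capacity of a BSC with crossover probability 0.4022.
0.0278 bits

For a binary symmetric channel (BSC) with error probability p:
Capacity C = 1 - H(p) bits per symbol

where H(p) = -p log₂(p) - (1-p) log₂(1-p) is the binary entropy function.

H(0.4022) = 0.9722 bits
C = 1 - 0.9722 = 0.0278 bits per symbol

This means we can reliably transmit up to 0.0278 bits of information per channel use.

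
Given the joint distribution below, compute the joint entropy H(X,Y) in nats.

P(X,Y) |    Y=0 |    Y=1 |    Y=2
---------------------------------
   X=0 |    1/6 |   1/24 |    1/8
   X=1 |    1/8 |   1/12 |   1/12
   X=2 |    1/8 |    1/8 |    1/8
2.1448 nats

Joint entropy is H(X,Y) = -Σ_{x,y} p(x,y) log p(x,y).

Summing over all non-zero entries:
H(X,Y) = -[1/6·log_e(1/6) + 1/24·log_e(1/24) + 1/8·log_e(1/8) + 1/8·log_e(1/8) + 1/12·log_e(1/12) + 1/12·log_e(1/12) + 1/8·log_e(1/8) + 1/8·log_e(1/8) + 1/8·log_e(1/8)]
H(X,Y) = 2.1448 nats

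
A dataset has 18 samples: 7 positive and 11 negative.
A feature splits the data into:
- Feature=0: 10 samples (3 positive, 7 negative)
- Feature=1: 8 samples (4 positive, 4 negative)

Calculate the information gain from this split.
0.0300 bits

Information Gain = H(Y) - H(Y|Feature)

Before split:
P(positive) = 7/18 = 0.3889
H(Y) = 0.9641 bits

After split:
Feature=0: H = 0.8813 bits (weight = 10/18)
Feature=1: H = 1.0000 bits (weight = 8/18)
H(Y|Feature) = (10/18)×0.8813 + (8/18)×1.0000 = 0.9341 bits

Information Gain = 0.9641 - 0.9341 = 0.0300 bits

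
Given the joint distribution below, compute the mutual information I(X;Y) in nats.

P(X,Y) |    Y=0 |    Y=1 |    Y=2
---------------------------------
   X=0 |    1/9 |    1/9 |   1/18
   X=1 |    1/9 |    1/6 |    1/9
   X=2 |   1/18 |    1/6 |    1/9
0.0223 nats

Mutual information: I(X;Y) = H(X) + H(Y) - H(X,Y)

Marginals:
P(X) = (5/18, 7/18, 1/3), H(X) = 1.0893 nats
P(Y) = (5/18, 4/9, 5/18), H(Y) = 1.0720 nats

Joint entropy: H(X,Y) = 2.1391 nats

I(X;Y) = 1.0893 + 1.0720 - 2.1391 = 0.0223 nats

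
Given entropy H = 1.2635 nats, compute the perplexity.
3.5378

Perplexity is e^H (or exp(H) for natural log).

H = 1.2635 nats
Perplexity = e^1.2635 = 3.5378

Interpretation: The model's uncertainty is equivalent to choosing uniformly among 3.5 options.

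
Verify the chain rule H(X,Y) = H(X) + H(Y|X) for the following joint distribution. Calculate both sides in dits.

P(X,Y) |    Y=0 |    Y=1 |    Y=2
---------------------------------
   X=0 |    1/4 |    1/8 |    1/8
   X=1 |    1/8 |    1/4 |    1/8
H(X,Y) = 0.7526, H(X) = 0.3010, H(Y|X) = 0.4515 (all in dits)

Chain rule: H(X,Y) = H(X) + H(Y|X)

Left side — joint entropy directly:
H(X,Y) = -Σ p(x,y) log p(x,y) = 0.7526 dits

Right side — compute H(Y|X) from the conditional distributions:
P(X) = (1/2, 1/2), so H(X) = 0.3010 dits
H(Y|X) = Σ_x P(X=x) · H(Y|X=x):
  P(Y|X=0) = (1/2, 1/4, 1/4), H(Y|X=0) = 0.4515, weight P(X=0) = 1/2
  P(Y|X=1) = (1/4, 1/2, 1/4), H(Y|X=1) = 0.4515, weight P(X=1) = 1/2
H(Y|X) = 0.4515 dits

H(X) + H(Y|X) = 0.3010 + 0.4515 = 0.7526 dits

Both sides equal 0.7526 dits. ✓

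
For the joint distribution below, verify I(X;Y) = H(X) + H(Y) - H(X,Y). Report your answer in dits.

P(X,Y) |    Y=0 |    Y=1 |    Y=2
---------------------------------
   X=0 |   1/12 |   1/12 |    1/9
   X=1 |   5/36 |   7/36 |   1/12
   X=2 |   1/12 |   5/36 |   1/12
I(X;Y) = 0.0084 dits

Mutual information has multiple equivalent forms:
- I(X;Y) = H(X) - H(X|Y)
- I(X;Y) = H(Y) - H(Y|X)
- I(X;Y) = H(X) + H(Y) - H(X,Y)

Computing all quantities:
H(X) = 0.4703, H(Y) = 0.4703, H(X,Y) = 0.9321
H(X|Y) = 0.4618, H(Y|X) = 0.4618

Verification:
H(X) - H(X|Y) = 0.4703 - 0.4618 = 0.0084
H(Y) - H(Y|X) = 0.4703 - 0.4618 = 0.0084
H(X) + H(Y) - H(X,Y) = 0.4703 + 0.4703 - 0.9321 = 0.0084

All forms give I(X;Y) = 0.0084 dits. ✓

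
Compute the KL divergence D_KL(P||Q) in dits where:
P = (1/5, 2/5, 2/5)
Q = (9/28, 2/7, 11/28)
0.0204 dits

KL divergence: D_KL(P||Q) = Σ p(x) log(p(x)/q(x))

Computing term by term:
  x=0: 1/5 × log_10[(1/5)/(9/28)] = 1/5 × -0.2061 = -0.0412
  x=1: 2/5 × log_10[(2/5)/(2/7)] = 2/5 × 0.1461 = 0.0585
  x=2: 2/5 × log_10[(2/5)/(11/28)] = 2/5 × 0.0078 = 0.0031

D_KL(P||Q) = 0.0204 dits

Note: KL divergence is always non-negative and equals 0 iff P = Q.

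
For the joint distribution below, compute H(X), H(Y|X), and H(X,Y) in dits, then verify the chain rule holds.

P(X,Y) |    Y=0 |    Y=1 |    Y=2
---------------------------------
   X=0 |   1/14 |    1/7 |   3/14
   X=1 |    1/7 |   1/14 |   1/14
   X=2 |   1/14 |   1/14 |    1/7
H(X,Y) = 0.9149, H(X) = 0.4686, H(Y|X) = 0.4463 (all in dits)

Chain rule: H(X,Y) = H(X) + H(Y|X)

Left side — joint entropy directly:
H(X,Y) = -Σ p(x,y) log p(x,y) = 0.9149 dits

Right side — compute H(Y|X) from the conditional distributions:
P(X) = (3/7, 2/7, 2/7), so H(X) = 0.4686 dits
H(Y|X) = Σ_x P(X=x) · H(Y|X=x):
  P(Y|X=0) = (1/6, 1/3, 1/2), H(Y|X=0) = 0.4392, weight P(X=0) = 3/7
  P(Y|X=1) = (1/2, 1/4, 1/4), H(Y|X=1) = 0.4515, weight P(X=1) = 2/7
  P(Y|X=2) = (1/4, 1/4, 1/2), H(Y|X=2) = 0.4515, weight P(X=2) = 2/7
H(Y|X) = 0.4463 dits

H(X) + H(Y|X) = 0.4686 + 0.4463 = 0.9149 dits

Both sides equal 0.9149 dits. ✓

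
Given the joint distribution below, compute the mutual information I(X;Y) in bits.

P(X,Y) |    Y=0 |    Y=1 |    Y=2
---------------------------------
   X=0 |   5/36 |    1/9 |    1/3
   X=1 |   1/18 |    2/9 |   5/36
0.0932 bits

Mutual information: I(X;Y) = H(X) + H(Y) - H(X,Y)

Marginals:
P(X) = (7/12, 5/12), H(X) = 0.9799 bits
P(Y) = (7/36, 1/3, 17/36), H(Y) = 1.4989 bits

Joint entropy: H(X,Y) = 2.3855 bits

I(X;Y) = 0.9799 + 1.4989 - 2.3855 = 0.0932 bits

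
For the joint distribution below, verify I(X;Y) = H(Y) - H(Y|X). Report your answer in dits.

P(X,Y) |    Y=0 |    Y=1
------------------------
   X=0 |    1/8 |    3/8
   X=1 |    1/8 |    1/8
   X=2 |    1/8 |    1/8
I(X;Y) = 0.0147 dits

Mutual information has multiple equivalent forms:
- I(X;Y) = H(X) - H(X|Y)
- I(X;Y) = H(Y) - H(Y|X)
- I(X;Y) = H(X) + H(Y) - H(X,Y)

Computing all quantities:
H(X) = 0.4515, H(Y) = 0.2873, H(X,Y) = 0.7242
H(X|Y) = 0.4369, H(Y|X) = 0.2726

Verification:
H(X) - H(X|Y) = 0.4515 - 0.4369 = 0.0147
H(Y) - H(Y|X) = 0.2873 - 0.2726 = 0.0147
H(X) + H(Y) - H(X,Y) = 0.4515 + 0.2873 - 0.7242 = 0.0147

All forms give I(X;Y) = 0.0147 dits. ✓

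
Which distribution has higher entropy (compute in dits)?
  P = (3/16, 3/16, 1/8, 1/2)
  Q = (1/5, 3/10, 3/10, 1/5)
Q

Computing entropies in dits:
H(P) = 0.5360
H(Q) = 0.5933

Distribution Q has higher entropy.

Intuition: The distribution closer to uniform (more spread out) has higher entropy.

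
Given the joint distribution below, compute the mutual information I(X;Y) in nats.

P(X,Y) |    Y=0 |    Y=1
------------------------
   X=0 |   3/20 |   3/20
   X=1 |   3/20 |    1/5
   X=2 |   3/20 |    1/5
0.0022 nats

Mutual information: I(X;Y) = H(X) + H(Y) - H(X,Y)

Marginals:
P(X) = (3/10, 7/20, 7/20), H(X) = 1.0961 nats
P(Y) = (9/20, 11/20), H(Y) = 0.6881 nats

Joint entropy: H(X,Y) = 1.7820 nats

I(X;Y) = 1.0961 + 0.6881 - 1.7820 = 0.0022 nats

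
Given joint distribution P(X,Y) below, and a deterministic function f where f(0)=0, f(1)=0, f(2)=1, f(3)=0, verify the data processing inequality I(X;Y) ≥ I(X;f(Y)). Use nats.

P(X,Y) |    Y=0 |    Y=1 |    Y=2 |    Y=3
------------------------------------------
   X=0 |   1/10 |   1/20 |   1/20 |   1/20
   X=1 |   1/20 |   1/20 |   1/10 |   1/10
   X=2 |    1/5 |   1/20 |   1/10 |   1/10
I(X;Y) = 0.0403, I(X;f(Y)) = 0.0079, inequality holds: 0.0403 ≥ 0.0079

Data Processing Inequality: For any Markov chain X → Y → Z, we have I(X;Y) ≥ I(X;Z).

Here Z = f(Y) is a deterministic function of Y, forming X → Y → Z.

Original I(X;Y) = 0.0403 nats

After applying f:
P(X,Z) where Z=f(Y):
- P(X,Z=0) = P(X,Y=0) + P(X,Y=1) + P(X,Y=3)
- P(X,Z=1) = P(X,Y=2)

I(X;Z) = I(X;f(Y)) = 0.0079 nats

Verification: 0.0403 ≥ 0.0079 ✓

Information cannot be created by processing; the function f can only lose information about X.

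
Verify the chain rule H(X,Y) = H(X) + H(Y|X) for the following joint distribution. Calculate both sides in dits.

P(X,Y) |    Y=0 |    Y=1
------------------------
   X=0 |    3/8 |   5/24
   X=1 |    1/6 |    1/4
H(X,Y) = 0.5819, H(X) = 0.2950, H(Y|X) = 0.2869 (all in dits)

Chain rule: H(X,Y) = H(X) + H(Y|X)

Left side — joint entropy directly:
H(X,Y) = -Σ p(x,y) log p(x,y) = 0.5819 dits

Right side — compute H(Y|X) from the conditional distributions:
P(X) = (7/12, 5/12), so H(X) = 0.2950 dits
H(Y|X) = Σ_x P(X=x) · H(Y|X=x):
  P(Y|X=0) = (9/14, 5/14), H(Y|X=0) = 0.2831, weight P(X=0) = 7/12
  P(Y|X=1) = (2/5, 3/5), H(Y|X=1) = 0.2923, weight P(X=1) = 5/12
H(Y|X) = 0.2869 dits

H(X) + H(Y|X) = 0.2950 + 0.2869 = 0.5819 dits

Both sides equal 0.5819 dits. ✓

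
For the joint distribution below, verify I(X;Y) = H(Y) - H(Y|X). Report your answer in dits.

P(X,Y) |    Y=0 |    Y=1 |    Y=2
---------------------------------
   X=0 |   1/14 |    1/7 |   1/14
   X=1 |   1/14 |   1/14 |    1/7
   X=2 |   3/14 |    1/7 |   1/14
I(X;Y) = 0.0286 dits

Mutual information has multiple equivalent forms:
- I(X;Y) = H(X) - H(X|Y)
- I(X;Y) = H(Y) - H(Y|X)
- I(X;Y) = H(X) + H(Y) - H(X,Y)

Computing all quantities:
H(X) = 0.4686, H(Y) = 0.4748, H(X,Y) = 0.9149
H(X|Y) = 0.4400, H(Y|X) = 0.4463

Verification:
H(X) - H(X|Y) = 0.4686 - 0.4400 = 0.0286
H(Y) - H(Y|X) = 0.4748 - 0.4463 = 0.0286
H(X) + H(Y) - H(X,Y) = 0.4686 + 0.4748 - 0.9149 = 0.0286

All forms give I(X;Y) = 0.0286 dits. ✓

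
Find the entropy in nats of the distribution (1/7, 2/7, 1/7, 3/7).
1.2770 nats

Shannon entropy is H(X) = -Σ p(x) log p(x).

For P = (1/7, 2/7, 1/7, 3/7):
H = -1/7 × log_e(1/7) -2/7 × log_e(2/7) -1/7 × log_e(1/7) -3/7 × log_e(3/7)
H = 1.2770 nats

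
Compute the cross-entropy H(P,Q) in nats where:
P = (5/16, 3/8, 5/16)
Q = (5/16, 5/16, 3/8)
1.1062 nats

Cross-entropy: H(P,Q) = -Σ p(x) log q(x)

Alternatively: H(P,Q) = H(P) + D_KL(P||Q)
H(P) = 1.0948 nats
D_KL(P||Q) = 0.0114 nats

H(P,Q) = 1.0948 + 0.0114 = 1.1062 nats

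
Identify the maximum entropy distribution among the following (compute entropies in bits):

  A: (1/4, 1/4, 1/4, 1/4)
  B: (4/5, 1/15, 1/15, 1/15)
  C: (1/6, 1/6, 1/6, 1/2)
A

For a discrete distribution over n outcomes, entropy is maximized by the uniform distribution.

Computing entropies:
H(A) = 2.0000 bits
H(B) = 1.0389 bits
H(C) = 1.7925 bits

The uniform distribution (where all probabilities equal 1/4) achieves the maximum entropy of log_2(4) = 2.0000 bits.

Distribution A has the highest entropy.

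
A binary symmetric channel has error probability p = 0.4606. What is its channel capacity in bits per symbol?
0.0045 bits

For a binary symmetric channel (BSC) with error probability p:
Capacity C = 1 - H(p) bits per symbol

where H(p) = -p log₂(p) - (1-p) log₂(1-p) is the binary entropy function.

H(0.4606) = 0.9955 bits
C = 1 - 0.9955 = 0.0045 bits per symbol

This means we can reliably transmit up to 0.0045 bits of information per channel use.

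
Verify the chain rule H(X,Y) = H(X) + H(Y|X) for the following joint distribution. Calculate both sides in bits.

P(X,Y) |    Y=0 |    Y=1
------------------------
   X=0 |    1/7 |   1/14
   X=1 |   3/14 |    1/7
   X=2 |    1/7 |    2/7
H(X,Y) = 2.4677, H(X) = 1.5306, H(Y|X) = 0.9371 (all in bits)

Chain rule: H(X,Y) = H(X) + H(Y|X)

Left side — joint entropy directly:
H(X,Y) = -Σ p(x,y) log p(x,y) = 2.4677 bits

Right side — compute H(Y|X) from the conditional distributions:
P(X) = (3/14, 5/14, 3/7), so H(X) = 1.5306 bits
H(Y|X) = Σ_x P(X=x) · H(Y|X=x):
  P(Y|X=0) = (2/3, 1/3), H(Y|X=0) = 0.9183, weight P(X=0) = 3/14
  P(Y|X=1) = (3/5, 2/5), H(Y|X=1) = 0.9710, weight P(X=1) = 5/14
  P(Y|X=2) = (1/3, 2/3), H(Y|X=2) = 0.9183, weight P(X=2) = 3/7
H(Y|X) = 0.9371 bits

H(X) + H(Y|X) = 1.5306 + 0.9371 = 2.4677 bits

Both sides equal 2.4677 bits. ✓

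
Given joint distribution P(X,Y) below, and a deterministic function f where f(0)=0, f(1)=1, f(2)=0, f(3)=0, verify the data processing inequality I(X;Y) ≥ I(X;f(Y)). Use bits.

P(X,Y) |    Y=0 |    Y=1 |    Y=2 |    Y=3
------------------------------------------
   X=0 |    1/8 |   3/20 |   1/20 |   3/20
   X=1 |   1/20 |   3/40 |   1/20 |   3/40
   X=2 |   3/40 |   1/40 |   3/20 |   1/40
I(X;Y) = 0.1605, I(X;f(Y)) = 0.0427, inequality holds: 0.1605 ≥ 0.0427

Data Processing Inequality: For any Markov chain X → Y → Z, we have I(X;Y) ≥ I(X;Z).

Here Z = f(Y) is a deterministic function of Y, forming X → Y → Z.

Original I(X;Y) = 0.1605 bits

After applying f:
P(X,Z) where Z=f(Y):
- P(X,Z=0) = P(X,Y=0) + P(X,Y=2) + P(X,Y=3)
- P(X,Z=1) = P(X,Y=1)

I(X;Z) = I(X;f(Y)) = 0.0427 bits

Verification: 0.1605 ≥ 0.0427 ✓

Information cannot be created by processing; the function f can only lose information about X.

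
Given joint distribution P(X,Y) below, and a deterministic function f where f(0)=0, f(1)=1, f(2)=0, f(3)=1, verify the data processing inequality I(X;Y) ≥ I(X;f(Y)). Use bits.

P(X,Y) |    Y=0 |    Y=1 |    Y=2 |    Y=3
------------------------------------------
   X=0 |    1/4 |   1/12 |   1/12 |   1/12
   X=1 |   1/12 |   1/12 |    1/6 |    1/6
I(X;Y) = 0.1038, I(X;f(Y)) = 0.0207, inequality holds: 0.1038 ≥ 0.0207

Data Processing Inequality: For any Markov chain X → Y → Z, we have I(X;Y) ≥ I(X;Z).

Here Z = f(Y) is a deterministic function of Y, forming X → Y → Z.

Original I(X;Y) = 0.1038 bits

After applying f:
P(X,Z) where Z=f(Y):
- P(X,Z=0) = P(X,Y=0) + P(X,Y=2)
- P(X,Z=1) = P(X,Y=1) + P(X,Y=3)

I(X;Z) = I(X;f(Y)) = 0.0207 bits

Verification: 0.1038 ≥ 0.0207 ✓

Information cannot be created by processing; the function f can only lose information about X.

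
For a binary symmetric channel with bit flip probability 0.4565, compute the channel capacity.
0.0055 bits

For a binary symmetric channel (BSC) with error probability p:
Capacity C = 1 - H(p) bits per symbol

where H(p) = -p log₂(p) - (1-p) log₂(1-p) is the binary entropy function.

H(0.4565) = 0.9945 bits
C = 1 - 0.9945 = 0.0055 bits per symbol

This means we can reliably transmit up to 0.0055 bits of information per channel use.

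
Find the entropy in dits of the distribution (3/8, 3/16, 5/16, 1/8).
0.5668 dits

Shannon entropy is H(X) = -Σ p(x) log p(x).

For P = (3/8, 3/16, 5/16, 1/8):
H = -3/8 × log_10(3/8) -3/16 × log_10(3/16) -5/16 × log_10(5/16) -1/8 × log_10(1/8)
H = 0.5668 dits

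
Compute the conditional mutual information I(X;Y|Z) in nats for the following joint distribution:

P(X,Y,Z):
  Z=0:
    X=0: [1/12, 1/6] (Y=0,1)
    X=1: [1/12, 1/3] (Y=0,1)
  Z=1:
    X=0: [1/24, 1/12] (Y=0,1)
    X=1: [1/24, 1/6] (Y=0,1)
0.0109 nats

Conditional mutual information: I(X;Y|Z) = H(X|Z) + H(Y|Z) - H(X,Y|Z)

H(Z) = 0.6365
H(X,Z) = 1.2981 → H(X|Z) = 0.6616
H(Y,Z) = 1.1988 → H(Y|Z) = 0.5623
H(X,Y,Z) = 1.8495 → H(X,Y|Z) = 1.2130

I(X;Y|Z) = 0.6616 + 0.5623 - 1.2130 = 0.0109 nats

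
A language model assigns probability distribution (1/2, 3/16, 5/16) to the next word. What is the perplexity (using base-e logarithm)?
2.7841

Perplexity is e^H (or exp(H) for natural log).

First, H = -Σ p log p = 1.0239 nats
Perplexity = e^1.0239 = 2.7841

Interpretation: The model's uncertainty is equivalent to choosing uniformly among 2.8 options.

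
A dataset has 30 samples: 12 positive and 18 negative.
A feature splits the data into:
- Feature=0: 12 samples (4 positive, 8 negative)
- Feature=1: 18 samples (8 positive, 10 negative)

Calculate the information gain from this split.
0.0090 bits

Information Gain = H(Y) - H(Y|Feature)

Before split:
P(positive) = 12/30 = 0.4000
H(Y) = 0.9710 bits

After split:
Feature=0: H = 0.9183 bits (weight = 12/30)
Feature=1: H = 0.9911 bits (weight = 18/30)
H(Y|Feature) = (12/30)×0.9183 + (18/30)×0.9911 = 0.9620 bits

Information Gain = 0.9710 - 0.9620 = 0.0090 bits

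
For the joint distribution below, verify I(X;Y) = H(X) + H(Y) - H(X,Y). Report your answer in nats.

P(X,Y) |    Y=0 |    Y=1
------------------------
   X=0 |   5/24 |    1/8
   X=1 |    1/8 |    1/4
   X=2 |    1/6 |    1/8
I(X;Y) = 0.0348 nats

Mutual information has multiple equivalent forms:
- I(X;Y) = H(X) - H(X|Y)
- I(X;Y) = H(Y) - H(Y|X)
- I(X;Y) = H(X) + H(Y) - H(X,Y)

Computing all quantities:
H(X) = 1.0934, H(Y) = 0.6931, H(X,Y) = 1.7518
H(X|Y) = 1.0586, H(Y|X) = 0.6584

Verification:
H(X) - H(X|Y) = 1.0934 - 1.0586 = 0.0348
H(Y) - H(Y|X) = 0.6931 - 0.6584 = 0.0348
H(X) + H(Y) - H(X,Y) = 1.0934 + 0.6931 - 1.7518 = 0.0348

All forms give I(X;Y) = 0.0348 nats. ✓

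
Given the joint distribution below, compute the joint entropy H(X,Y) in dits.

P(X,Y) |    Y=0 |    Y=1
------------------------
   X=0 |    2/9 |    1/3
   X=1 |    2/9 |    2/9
0.5945 dits

Joint entropy is H(X,Y) = -Σ_{x,y} p(x,y) log p(x,y).

Summing over all non-zero entries:
H(X,Y) = -[2/9·log_10(2/9) + 1/3·log_10(1/3) + 2/9·log_10(2/9) + 2/9·log_10(2/9)]
H(X,Y) = 0.5945 dits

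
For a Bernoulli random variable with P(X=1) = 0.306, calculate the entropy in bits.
0.8885 bits

The binary entropy function is:
H(p) = -p log(p) - (1-p) log(1-p)

H(0.306) = -0.306 × log_2(0.306) - 0.694 × log_2(0.694)
H(0.306) = 0.8885 bits

Note: Binary entropy is maximized at p=0.5 (H=1 bit) and minimized at p=0 or p=1 (H=0).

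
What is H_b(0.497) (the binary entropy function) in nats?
0.6931 nats

The binary entropy function is:
H(p) = -p log(p) - (1-p) log(1-p)

H(0.497) = -0.497 × log_e(0.497) - 0.503 × log_e(0.503)
H(0.497) = 0.6931 nats

Note: Binary entropy is maximized at p=0.5 (H=1 bit) and minimized at p=0 or p=1 (H=0).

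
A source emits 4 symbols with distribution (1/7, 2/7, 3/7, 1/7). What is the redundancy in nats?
0.1093 nats

Redundancy measures how far a source is from maximum entropy:
R = H_max - H(X)

Maximum entropy for 4 symbols: H_max = log_e(4) = 1.3863 nats
Actual entropy: H(X) = 1.2770 nats
Redundancy: R = 1.3863 - 1.2770 = 0.1093 nats

This redundancy represents potential for compression: the source could be compressed by 0.1093 nats per symbol.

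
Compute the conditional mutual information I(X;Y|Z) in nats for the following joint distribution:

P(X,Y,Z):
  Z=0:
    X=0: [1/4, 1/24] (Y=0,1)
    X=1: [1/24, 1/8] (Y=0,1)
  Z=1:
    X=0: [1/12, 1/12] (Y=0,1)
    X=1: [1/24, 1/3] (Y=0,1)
0.1334 nats

Conditional mutual information: I(X;Y|Z) = H(X|Z) + H(Y|Z) - H(X,Y|Z)

H(Z) = 0.6897
H(X,Z) = 1.3244 → H(X|Z) = 0.6348
H(Y,Z) = 1.2827 → H(Y|Z) = 0.5930
H(X,Y,Z) = 1.7841 → H(X,Y|Z) = 1.0944

I(X;Y|Z) = 0.6348 + 0.5930 - 1.0944 = 0.1334 nats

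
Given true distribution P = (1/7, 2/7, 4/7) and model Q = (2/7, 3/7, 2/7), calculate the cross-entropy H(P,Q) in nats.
1.1369 nats

Cross-entropy: H(P,Q) = -Σ p(x) log q(x)

Alternatively: H(P,Q) = H(P) + D_KL(P||Q)
H(P) = 0.9557 nats
D_KL(P||Q) = 0.1812 nats

H(P,Q) = 0.9557 + 0.1812 = 1.1369 nats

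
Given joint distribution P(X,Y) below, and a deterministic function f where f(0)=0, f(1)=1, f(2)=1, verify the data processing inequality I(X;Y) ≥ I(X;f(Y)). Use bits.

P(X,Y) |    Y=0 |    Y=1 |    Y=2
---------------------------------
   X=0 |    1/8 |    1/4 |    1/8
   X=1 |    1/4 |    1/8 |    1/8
I(X;Y) = 0.0613, I(X;f(Y)) = 0.0488, inequality holds: 0.0613 ≥ 0.0488

Data Processing Inequality: For any Markov chain X → Y → Z, we have I(X;Y) ≥ I(X;Z).

Here Z = f(Y) is a deterministic function of Y, forming X → Y → Z.

Original I(X;Y) = 0.0613 bits

After applying f:
P(X,Z) where Z=f(Y):
- P(X,Z=0) = P(X,Y=0)
- P(X,Z=1) = P(X,Y=1) + P(X,Y=2)

I(X;Z) = I(X;f(Y)) = 0.0488 bits

Verification: 0.0613 ≥ 0.0488 ✓

Information cannot be created by processing; the function f can only lose information about X.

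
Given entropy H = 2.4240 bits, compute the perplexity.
5.3666

Perplexity is 2^H (or exp(H) for natural log).

H = 2.4240 bits
Perplexity = 2^2.4240 = 5.3666

Interpretation: The model's uncertainty is equivalent to choosing uniformly among 5.4 options.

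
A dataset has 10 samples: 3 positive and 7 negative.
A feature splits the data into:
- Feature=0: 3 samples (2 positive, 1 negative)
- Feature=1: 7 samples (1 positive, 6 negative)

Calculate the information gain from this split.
0.1916 bits

Information Gain = H(Y) - H(Y|Feature)

Before split:
P(positive) = 3/10 = 0.3000
H(Y) = 0.8813 bits

After split:
Feature=0: H = 0.9183 bits (weight = 3/10)
Feature=1: H = 0.5917 bits (weight = 7/10)
H(Y|Feature) = (3/10)×0.9183 + (7/10)×0.5917 = 0.6897 bits

Information Gain = 0.8813 - 0.6897 = 0.1916 bits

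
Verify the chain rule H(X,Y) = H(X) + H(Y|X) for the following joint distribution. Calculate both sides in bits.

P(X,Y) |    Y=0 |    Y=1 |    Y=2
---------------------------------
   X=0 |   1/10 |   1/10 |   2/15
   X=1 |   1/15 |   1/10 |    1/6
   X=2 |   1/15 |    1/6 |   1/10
H(X,Y) = 3.0989, H(X) = 1.5850, H(Y|X) = 1.5140 (all in bits)

Chain rule: H(X,Y) = H(X) + H(Y|X)

Left side — joint entropy directly:
H(X,Y) = -Σ p(x,y) log p(x,y) = 3.0989 bits

Right side — compute H(Y|X) from the conditional distributions:
P(X) = (1/3, 1/3, 1/3), so H(X) = 1.5850 bits
H(Y|X) = Σ_x P(X=x) · H(Y|X=x):
  P(Y|X=0) = (3/10, 3/10, 2/5), H(Y|X=0) = 1.5710, weight P(X=0) = 1/3
  P(Y|X=1) = (1/5, 3/10, 1/2), H(Y|X=1) = 1.4855, weight P(X=1) = 1/3
  P(Y|X=2) = (1/5, 1/2, 3/10), H(Y|X=2) = 1.4855, weight P(X=2) = 1/3
H(Y|X) = 1.5140 bits

H(X) + H(Y|X) = 1.5850 + 1.5140 = 3.0989 bits

Both sides equal 3.0989 bits. ✓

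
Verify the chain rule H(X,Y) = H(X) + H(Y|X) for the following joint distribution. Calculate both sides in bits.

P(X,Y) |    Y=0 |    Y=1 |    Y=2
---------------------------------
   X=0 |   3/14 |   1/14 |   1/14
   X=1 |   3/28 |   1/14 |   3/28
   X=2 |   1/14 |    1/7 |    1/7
H(X,Y) = 3.0567, H(X) = 1.5774, H(Y|X) = 1.4793 (all in bits)

Chain rule: H(X,Y) = H(X) + H(Y|X)

Left side — joint entropy directly:
H(X,Y) = -Σ p(x,y) log p(x,y) = 3.0567 bits

Right side — compute H(Y|X) from the conditional distributions:
P(X) = (5/14, 2/7, 5/14), so H(X) = 1.5774 bits
H(Y|X) = Σ_x P(X=x) · H(Y|X=x):
  P(Y|X=0) = (3/5, 1/5, 1/5), H(Y|X=0) = 1.3710, weight P(X=0) = 5/14
  P(Y|X=1) = (3/8, 1/4, 3/8), H(Y|X=1) = 1.5613, weight P(X=1) = 2/7
  P(Y|X=2) = (1/5, 2/5, 2/5), H(Y|X=2) = 1.5219, weight P(X=2) = 5/14
H(Y|X) = 1.4793 bits

H(X) + H(Y|X) = 1.5774 + 1.4793 = 3.0567 bits

Both sides equal 3.0567 bits. ✓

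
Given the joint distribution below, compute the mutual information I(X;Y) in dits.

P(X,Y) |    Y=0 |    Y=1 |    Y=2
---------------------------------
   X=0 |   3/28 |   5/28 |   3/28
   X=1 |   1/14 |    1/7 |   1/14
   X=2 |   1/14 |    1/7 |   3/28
0.0015 dits

Mutual information: I(X;Y) = H(X) + H(Y) - H(X,Y)

Marginals:
P(X) = (11/28, 2/7, 9/28), H(X) = 0.4733 dits
P(Y) = (1/4, 13/28, 2/7), H(Y) = 0.4607 dits

Joint entropy: H(X,Y) = 0.9325 dits

I(X;Y) = 0.4733 + 0.4607 - 0.9325 = 0.0015 dits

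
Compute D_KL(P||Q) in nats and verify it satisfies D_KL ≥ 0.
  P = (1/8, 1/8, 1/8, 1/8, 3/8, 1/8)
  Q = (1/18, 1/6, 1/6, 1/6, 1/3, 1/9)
0.0524 nats

KL divergence satisfies the Gibbs inequality: D_KL(P||Q) ≥ 0 for all distributions P, Q.

D_KL(P||Q) = Σ p(x) log(p(x)/q(x))
Term by term:
  x=0: 1/8 × log_e[(1/8)/(1/18)] = 0.1014
  x=1: 1/8 × log_e[(1/8)/(1/6)] = -0.0360
  x=2: 1/8 × log_e[(1/8)/(1/6)] = -0.0360
  x=3: 1/8 × log_e[(1/8)/(1/6)] = -0.0360
  x=4: 3/8 × log_e[(3/8)/(1/3)] = 0.0442
  x=5: 1/8 × log_e[(1/8)/(1/9)] = 0.0147
D_KL(P||Q) = 0.0524 nats

D_KL(P||Q) = 0.0524 ≥ 0 ✓

This non-negativity is a fundamental property: relative entropy cannot be negative because it measures how different Q is from P.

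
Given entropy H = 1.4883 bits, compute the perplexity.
2.8056

Perplexity is 2^H (or exp(H) for natural log).

H = 1.4883 bits
Perplexity = 2^1.4883 = 2.8056

Interpretation: The model's uncertainty is equivalent to choosing uniformly among 2.8 options.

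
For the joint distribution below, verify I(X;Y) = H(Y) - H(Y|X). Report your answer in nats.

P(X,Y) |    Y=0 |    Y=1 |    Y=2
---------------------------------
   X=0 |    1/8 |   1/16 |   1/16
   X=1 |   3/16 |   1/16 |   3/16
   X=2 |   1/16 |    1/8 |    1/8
I(X;Y) = 0.0532 nats

Mutual information has multiple equivalent forms:
- I(X;Y) = H(X) - H(X|Y)
- I(X;Y) = H(Y) - H(Y|X)
- I(X;Y) = H(X) + H(Y) - H(X,Y)

Computing all quantities:
H(X) = 1.0717, H(Y) = 1.0822, H(X,Y) = 2.1007
H(X|Y) = 1.0185, H(Y|X) = 1.0289

Verification:
H(X) - H(X|Y) = 1.0717 - 1.0185 = 0.0532
H(Y) - H(Y|X) = 1.0822 - 1.0289 = 0.0532
H(X) + H(Y) - H(X,Y) = 1.0717 + 1.0822 - 2.1007 = 0.0532

All forms give I(X;Y) = 0.0532 nats. ✓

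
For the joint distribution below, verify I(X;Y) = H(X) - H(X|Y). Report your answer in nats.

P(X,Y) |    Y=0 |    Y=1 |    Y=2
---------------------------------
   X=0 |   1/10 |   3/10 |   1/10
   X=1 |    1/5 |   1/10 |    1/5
I(X;Y) = 0.0863 nats

Mutual information has multiple equivalent forms:
- I(X;Y) = H(X) - H(X|Y)
- I(X;Y) = H(Y) - H(Y|X)
- I(X;Y) = H(X) + H(Y) - H(X,Y)

Computing all quantities:
H(X) = 0.6931, H(Y) = 1.0889, H(X,Y) = 1.6957
H(X|Y) = 0.6068, H(Y|X) = 1.0026

Verification:
H(X) - H(X|Y) = 0.6931 - 0.6068 = 0.0863
H(Y) - H(Y|X) = 1.0889 - 1.0026 = 0.0863
H(X) + H(Y) - H(X,Y) = 0.6931 + 1.0889 - 1.6957 = 0.0863

All forms give I(X;Y) = 0.0863 nats. ✓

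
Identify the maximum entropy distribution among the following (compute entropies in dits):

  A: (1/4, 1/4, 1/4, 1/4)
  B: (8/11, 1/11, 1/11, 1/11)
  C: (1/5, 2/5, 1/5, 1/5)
A

For a discrete distribution over n outcomes, entropy is maximized by the uniform distribution.

Computing entropies:
H(A) = 0.6021 dits
H(B) = 0.3846 dits
H(C) = 0.5786 dits

The uniform distribution (where all probabilities equal 1/4) achieves the maximum entropy of log_10(4) = 0.6021 dits.

Distribution A has the highest entropy.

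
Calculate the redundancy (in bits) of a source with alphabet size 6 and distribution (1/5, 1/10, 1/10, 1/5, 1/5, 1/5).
0.0630 bits

Redundancy measures how far a source is from maximum entropy:
R = H_max - H(X)

Maximum entropy for 6 symbols: H_max = log_2(6) = 2.5850 bits
Actual entropy: H(X) = 2.5219 bits
Redundancy: R = 2.5850 - 2.5219 = 0.0630 bits

This redundancy represents potential for compression: the source could be compressed by 0.0630 bits per symbol.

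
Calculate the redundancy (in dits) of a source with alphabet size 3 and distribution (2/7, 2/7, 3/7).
0.0085 dits

Redundancy measures how far a source is from maximum entropy:
R = H_max - H(X)

Maximum entropy for 3 symbols: H_max = log_10(3) = 0.4771 dits
Actual entropy: H(X) = 0.4686 dits
Redundancy: R = 0.4771 - 0.4686 = 0.0085 dits

This redundancy represents potential for compression: the source could be compressed by 0.0085 dits per symbol.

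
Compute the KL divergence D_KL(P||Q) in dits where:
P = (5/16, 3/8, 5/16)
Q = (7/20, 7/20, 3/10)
0.0014 dits

KL divergence: D_KL(P||Q) = Σ p(x) log(p(x)/q(x))

Computing term by term:
  x=0: 5/16 × log_10[(5/16)/(7/20)] = 5/16 × -0.0492 = -0.0154
  x=1: 3/8 × log_10[(3/8)/(7/20)] = 3/8 × 0.0300 = 0.0112
  x=2: 5/16 × log_10[(5/16)/(3/10)] = 5/16 × 0.0177 = 0.0055

D_KL(P||Q) = 0.0014 dits

Note: KL divergence is always non-negative and equals 0 iff P = Q.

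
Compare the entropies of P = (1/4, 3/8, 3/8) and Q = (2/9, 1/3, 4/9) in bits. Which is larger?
P

Computing entropies in bits:
H(P) = 1.5613
H(Q) = 1.5305

Distribution P has higher entropy.

Intuition: The distribution closer to uniform (more spread out) has higher entropy.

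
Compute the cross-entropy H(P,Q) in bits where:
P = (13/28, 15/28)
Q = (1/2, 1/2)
1.0000 bits

Cross-entropy: H(P,Q) = -Σ p(x) log q(x)

Alternatively: H(P,Q) = H(P) + D_KL(P||Q)
H(P) = 0.9963 bits
D_KL(P||Q) = 0.0037 bits

H(P,Q) = 0.9963 + 0.0037 = 1.0000 bits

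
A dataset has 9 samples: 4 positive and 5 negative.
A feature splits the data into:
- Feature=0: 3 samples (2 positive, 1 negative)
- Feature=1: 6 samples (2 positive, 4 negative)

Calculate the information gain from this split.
0.0728 bits

Information Gain = H(Y) - H(Y|Feature)

Before split:
P(positive) = 4/9 = 0.4444
H(Y) = 0.9911 bits

After split:
Feature=0: H = 0.9183 bits (weight = 3/9)
Feature=1: H = 0.9183 bits (weight = 6/9)
H(Y|Feature) = (3/9)×0.9183 + (6/9)×0.9183 = 0.9183 bits

Information Gain = 0.9911 - 0.9183 = 0.0728 bits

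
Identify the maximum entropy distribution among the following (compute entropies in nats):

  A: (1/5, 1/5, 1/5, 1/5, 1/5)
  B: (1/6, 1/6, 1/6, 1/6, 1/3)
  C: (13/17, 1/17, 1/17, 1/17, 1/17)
A

For a discrete distribution over n outcomes, entropy is maximized by the uniform distribution.

Computing entropies:
H(A) = 1.6094 nats
H(B) = 1.5607 nats
H(C) = 0.8718 nats

The uniform distribution (where all probabilities equal 1/5) achieves the maximum entropy of log_e(5) = 1.6094 nats.

Distribution A has the highest entropy.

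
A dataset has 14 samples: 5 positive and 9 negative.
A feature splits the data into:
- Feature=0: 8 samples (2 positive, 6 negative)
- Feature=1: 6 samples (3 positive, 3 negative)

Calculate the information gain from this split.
0.0481 bits

Information Gain = H(Y) - H(Y|Feature)

Before split:
P(positive) = 5/14 = 0.3571
H(Y) = 0.9403 bits

After split:
Feature=0: H = 0.8113 bits (weight = 8/14)
Feature=1: H = 1.0000 bits (weight = 6/14)
H(Y|Feature) = (8/14)×0.8113 + (6/14)×1.0000 = 0.8922 bits

Information Gain = 0.9403 - 0.8922 = 0.0481 bits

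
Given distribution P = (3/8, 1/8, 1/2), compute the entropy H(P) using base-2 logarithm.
1.4056 bits

Shannon entropy is H(X) = -Σ p(x) log p(x).

For P = (3/8, 1/8, 1/2):
H = -3/8 × log_2(3/8) -1/8 × log_2(1/8) -1/2 × log_2(1/2)
H = 1.4056 bits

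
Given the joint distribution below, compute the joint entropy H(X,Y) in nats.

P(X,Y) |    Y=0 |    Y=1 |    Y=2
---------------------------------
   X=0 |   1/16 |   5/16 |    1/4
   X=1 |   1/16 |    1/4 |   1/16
1.5765 nats

Joint entropy is H(X,Y) = -Σ_{x,y} p(x,y) log p(x,y).

Summing over all non-zero entries:
H(X,Y) = -[1/16·log_e(1/16) + 5/16·log_e(5/16) + 1/4·log_e(1/4) + 1/16·log_e(1/16) + 1/4·log_e(1/4) + 1/16·log_e(1/16)]
H(X,Y) = 1.5765 nats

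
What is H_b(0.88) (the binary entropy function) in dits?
0.1594 dits

The binary entropy function is:
H(p) = -p log(p) - (1-p) log(1-p)

H(0.88) = -0.88 × log_10(0.88) - 0.12 × log_10(0.12)
H(0.88) = 0.1594 dits

Note: Binary entropy is maximized at p=0.5 (H=1 bit) and minimized at p=0 or p=1 (H=0).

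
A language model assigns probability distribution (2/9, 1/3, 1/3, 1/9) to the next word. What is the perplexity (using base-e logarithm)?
3.7091

Perplexity is e^H (or exp(H) for natural log).

First, H = -Σ p log p = 1.3108 nats
Perplexity = e^1.3108 = 3.7091

Interpretation: The model's uncertainty is equivalent to choosing uniformly among 3.7 options.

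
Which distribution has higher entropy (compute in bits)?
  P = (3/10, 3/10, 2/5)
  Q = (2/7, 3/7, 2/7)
P

Computing entropies in bits:
H(P) = 1.5710
H(Q) = 1.5567

Distribution P has higher entropy.

Intuition: The distribution closer to uniform (more spread out) has higher entropy.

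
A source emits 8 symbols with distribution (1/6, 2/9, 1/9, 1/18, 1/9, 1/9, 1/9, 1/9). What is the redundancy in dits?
0.0284 dits

Redundancy measures how far a source is from maximum entropy:
R = H_max - H(X)

Maximum entropy for 8 symbols: H_max = log_10(8) = 0.9031 dits
Actual entropy: H(X) = 0.8747 dits
Redundancy: R = 0.9031 - 0.8747 = 0.0284 dits

This redundancy represents potential for compression: the source could be compressed by 0.0284 dits per symbol.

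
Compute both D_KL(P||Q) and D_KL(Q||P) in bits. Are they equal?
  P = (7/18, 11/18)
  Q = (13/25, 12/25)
D_KL(P||Q) = 0.0499, D_KL(Q||P) = 0.0507

KL divergence is not symmetric: D_KL(P||Q) ≠ D_KL(Q||P) in general.

D_KL(P||Q) = 0.0499 bits
D_KL(Q||P) = 0.0507 bits

No, they are not equal!

This asymmetry is why KL divergence is not a true distance metric.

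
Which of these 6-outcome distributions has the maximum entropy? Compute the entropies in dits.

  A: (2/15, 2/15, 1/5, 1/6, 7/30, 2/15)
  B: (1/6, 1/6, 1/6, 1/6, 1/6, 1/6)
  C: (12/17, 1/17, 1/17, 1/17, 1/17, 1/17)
B

For a discrete distribution over n outcomes, entropy is maximized by the uniform distribution.

Computing entropies:
H(A) = 0.7670 dits
H(B) = 0.7782 dits
H(C) = 0.4687 dits

The uniform distribution (where all probabilities equal 1/6) achieves the maximum entropy of log_10(6) = 0.7782 dits.

Distribution B has the highest entropy.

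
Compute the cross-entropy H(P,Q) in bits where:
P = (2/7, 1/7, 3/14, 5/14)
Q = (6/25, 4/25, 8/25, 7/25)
1.9741 bits

Cross-entropy: H(P,Q) = -Σ p(x) log q(x)

Alternatively: H(P,Q) = H(P) + D_KL(P||Q)
H(P) = 1.9242 bits
D_KL(P||Q) = 0.0499 bits

H(P,Q) = 1.9242 + 0.0499 = 1.9741 bits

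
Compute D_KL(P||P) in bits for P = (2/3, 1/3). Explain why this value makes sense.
0.0000 bits

KL divergence satisfies the Gibbs inequality: D_KL(P||Q) ≥ 0 for all distributions P, Q.

D_KL(P||Q) = Σ p(x) log(p(x)/q(x))
Each term is p(x) × log_2(p(x)/p(x)) = p(x) × log_2(1) = 0, so the sum is 0.
D_KL(P||Q) = 0.0000 bits

When P = Q, the KL divergence is exactly 0, as there is no 'divergence' between identical distributions.

This non-negativity is a fundamental property: relative entropy cannot be negative because it measures how different Q is from P.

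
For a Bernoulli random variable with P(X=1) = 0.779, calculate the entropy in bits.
0.7620 bits

The binary entropy function is:
H(p) = -p log(p) - (1-p) log(1-p)

H(0.779) = -0.779 × log_2(0.779) - 0.221 × log_2(0.221)
H(0.779) = 0.7620 bits

Note: Binary entropy is maximized at p=0.5 (H=1 bit) and minimized at p=0 or p=1 (H=0).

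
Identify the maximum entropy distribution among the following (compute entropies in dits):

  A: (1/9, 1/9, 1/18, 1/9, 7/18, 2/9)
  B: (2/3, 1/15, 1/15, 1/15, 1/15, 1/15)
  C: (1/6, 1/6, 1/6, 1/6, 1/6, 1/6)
C

For a discrete distribution over n outcomes, entropy is maximized by the uniform distribution.

Computing entropies:
H(A) = 0.6925 dits
H(B) = 0.5094 dits
H(C) = 0.7782 dits

The uniform distribution (where all probabilities equal 1/6) achieves the maximum entropy of log_10(6) = 0.7782 dits.

Distribution C has the highest entropy.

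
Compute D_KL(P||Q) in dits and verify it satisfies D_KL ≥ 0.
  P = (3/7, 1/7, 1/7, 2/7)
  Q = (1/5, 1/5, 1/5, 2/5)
0.0584 dits

KL divergence satisfies the Gibbs inequality: D_KL(P||Q) ≥ 0 for all distributions P, Q.

D_KL(P||Q) = Σ p(x) log(p(x)/q(x))
Term by term:
  x=0: 3/7 × log_10[(3/7)/(1/5)] = 0.1419
  x=1: 1/7 × log_10[(1/7)/(1/5)] = -0.0209
  x=2: 1/7 × log_10[(1/7)/(1/5)] = -0.0209
  x=3: 2/7 × log_10[(2/7)/(2/5)] = -0.0418
D_KL(P||Q) = 0.0584 dits

D_KL(P||Q) = 0.0584 ≥ 0 ✓

This non-negativity is a fundamental property: relative entropy cannot be negative because it measures how different Q is from P.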